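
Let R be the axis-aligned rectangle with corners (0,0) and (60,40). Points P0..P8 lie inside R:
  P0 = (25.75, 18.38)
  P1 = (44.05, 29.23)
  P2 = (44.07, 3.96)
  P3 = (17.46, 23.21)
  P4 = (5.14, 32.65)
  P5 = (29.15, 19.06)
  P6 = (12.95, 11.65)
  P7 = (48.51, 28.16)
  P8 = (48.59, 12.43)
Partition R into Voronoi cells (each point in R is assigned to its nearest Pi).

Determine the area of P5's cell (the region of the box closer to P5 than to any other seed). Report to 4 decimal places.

1. box [0,60]×[0,40]: [(0, 0) (60, 0) (60, 40) (0, 40)]
2. ⊥bis P5·P0 via (27.45,18.72): [(31.194, 0) (60, 0) (60, 40) (23.194, 40)]  |A|=1312.24
3. ⊥bis P5·P1 via (36.6,24.145): [(31.194, 0) (53.0802, 0) (25.7782, 40) (23.194, 40)]  |A|=489.4068
4. ⊥bis P5·P2 via (36.61,11.51): [(30.1655, 5.1424) (41.7545, 16.5932) (25.7782, 40) (23.194, 40)]  |A|=272.1406
5. ⊥bis P5·P3 via (23.305,21.135): [(25.6474, 27.7331) (30.1655, 5.1424) (41.7545, 16.5932) (28.5569, 35.9289)]  |A|=238.9814
6. ⊥bis P5·P4 via (17.145,25.855): [(25.6474, 27.7331) (30.1655, 5.1424) (41.7545, 16.5932) (28.5569, 35.9289)]  |A|=238.9814
7. ⊥bis P5·P6 via (21.05,15.355): [(25.6474, 27.7331) (30.1655, 5.1424) (41.7545, 16.5932) (28.5569, 35.9289)]  |A|=238.9814
8. ⊥bis P5·P7 via (38.83,23.61): [(25.6474, 27.7331) (30.1655, 5.1424) (41.7545, 16.5932) (28.5569, 35.9289)]  |A|=238.9814
9. ⊥bis P5·P8 via (38.87,15.745): [(25.6474, 27.7331) (30.1655, 5.1424) (37.8402, 12.7256) (40.024, 19.1286) (28.5569, 35.9289)]  |A|=230.6727
10. canonical 5-gon: [(25.6474, 27.7331) (30.1655, 5.1424) (37.8402, 12.7256) (40.024, 19.1286) (28.5569, 35.9289)]
11. shoelace: 230.6727

Area of P5's cell: 230.6727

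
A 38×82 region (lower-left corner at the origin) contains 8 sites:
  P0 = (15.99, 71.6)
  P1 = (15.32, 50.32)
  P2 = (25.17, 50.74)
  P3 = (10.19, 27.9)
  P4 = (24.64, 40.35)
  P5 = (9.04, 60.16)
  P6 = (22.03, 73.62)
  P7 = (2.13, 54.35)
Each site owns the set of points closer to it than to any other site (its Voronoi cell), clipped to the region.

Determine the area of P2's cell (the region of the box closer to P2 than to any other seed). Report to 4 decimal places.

Area of P2's cell: 313.4385

1. box [0,38]×[0,82]: [(0, 0) (38, 0) (38, 82) (0, 82)]
2. ⊥bis P2·P0 via (20.58,61.17): [(0, 52.1132) (0, 0) (38, 0) (38, 68.8361)]  |A|=2298.0378
3. ⊥bis P2·P1 via (20.245,50.53): [(19.8058, 60.8293) (22.3996, 0) (38, 0) (38, 68.8361)]  |A|=1100.6892
4. ⊥bis P2·P3 via (17.68,39.32): [(19.8058, 60.8293) (20.8105, 37.2668) (38, 25.9928) (38, 68.8361)]  |A|=586.5995
5. ⊥bis P2·P4 via (24.905,45.545): [(19.8058, 60.8293) (20.4479, 45.7724) (38, 44.877) (38, 68.8361)]  |A|=349.8114
6. ⊥bis P2·P5 via (17.105,55.45): [(20.399, 61.0903) (19.8358, 60.126) (20.4479, 45.7724) (38, 44.877) (38, 68.8361)]  |A|=349.5989
7. ⊥bis P2·P6 via (23.6,62.18): [(22.5465, 62.0354) (20.399, 61.0903) (19.8358, 60.126) (20.4479, 45.7724) (38, 44.877) (38, 64.1562)]  |A|=313.4385
8. ⊥bis P2·P7 via (13.65,52.545): [(22.5465, 62.0354) (20.399, 61.0903) (19.8358, 60.126) (20.4479, 45.7724) (38, 44.877) (38, 64.1562)]  |A|=313.4385
9. canonical 6-gon: [(22.5465, 62.0354) (20.399, 61.0903) (19.8358, 60.126) (20.4479, 45.7724) (38, 44.877) (38, 64.1562)]
10. shoelace: 313.4385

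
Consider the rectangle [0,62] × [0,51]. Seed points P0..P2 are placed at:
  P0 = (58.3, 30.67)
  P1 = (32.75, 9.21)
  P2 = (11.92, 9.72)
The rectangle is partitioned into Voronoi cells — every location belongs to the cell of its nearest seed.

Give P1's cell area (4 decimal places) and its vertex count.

Area of P1's cell: 933.3202 (4 vertices)

1. box [0,62]×[0,51]: [(0, 0) (62, 0) (62, 51) (0, 51)]
2. ⊥bis P1·P0 via (45.525,19.94): [(0, 0) (62, 0) (62, 0.3251) (19.437, 51) (0, 51)]  |A|=2083.5624
3. ⊥bis P1·P2 via (22.335,9.465): [(22.1033, 0) (62, 0) (62, 0.3251) (23.2411, 46.471)]  |A|=933.3202
4. canonical 4-gon: [(22.1033, 0) (62, 0) (62, 0.3251) (23.2411, 46.471)]
5. shoelace: 933.3202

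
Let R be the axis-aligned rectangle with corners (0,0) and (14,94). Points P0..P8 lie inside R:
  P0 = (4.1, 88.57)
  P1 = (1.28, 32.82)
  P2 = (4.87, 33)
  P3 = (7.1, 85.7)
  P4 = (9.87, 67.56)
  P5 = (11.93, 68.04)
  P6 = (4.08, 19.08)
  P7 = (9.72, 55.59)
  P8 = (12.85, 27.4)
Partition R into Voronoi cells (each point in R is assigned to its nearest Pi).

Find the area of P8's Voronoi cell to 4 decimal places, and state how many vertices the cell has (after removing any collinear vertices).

1. box [0,14]×[0,94]: [(0, 0) (14, 0) (14, 94) (0, 94)]
2. ⊥bis P8·P0 via (8.475,57.985): [(0, 56.7727) (0, 0) (14, 0) (14, 58.7753)]  |A|=808.8361
3. ⊥bis P8·P1 via (7.065,30.11): [(0, 15.0284) (0, 0) (14, 0) (14, 44.914)]  |A|=419.5974
4. ⊥bis P8·P2 via (8.86,30.2): [(3.5876, 22.6868) (0, 15.0284) (0, 0) (14, 0) (14, 37.5245)]  |A|=381.1259
5. ⊥bis P8·P3 via (9.975,56.55): [(3.5876, 22.6868) (0, 15.0284) (0, 0) (14, 0) (14, 37.5245)]  |A|=381.1259
6. ⊥bis P8·P4 via (11.36,47.48): [(3.5876, 22.6868) (0, 15.0284) (0, 0) (14, 0) (14, 37.5245)]  |A|=381.1259
7. ⊥bis P8·P5 via (12.39,47.72): [(3.5876, 22.6868) (0, 15.0284) (0, 0) (14, 0) (14, 37.5245)]  |A|=381.1259
8. ⊥bis P8·P6 via (8.465,23.24): [(5.8846, 25.96) (14, 17.4056) (14, 37.5245)]  |A|=81.6367
9. ⊥bis P8·P7 via (11.285,41.495): [(5.8846, 25.96) (14, 17.4056) (14, 37.5245)]  |A|=81.6367
10. canonical 3-gon: [(5.8846, 25.96) (14, 17.4056) (14, 37.5245)]
11. shoelace: 81.6367

Area of P8's cell: 81.6367 (3 vertices)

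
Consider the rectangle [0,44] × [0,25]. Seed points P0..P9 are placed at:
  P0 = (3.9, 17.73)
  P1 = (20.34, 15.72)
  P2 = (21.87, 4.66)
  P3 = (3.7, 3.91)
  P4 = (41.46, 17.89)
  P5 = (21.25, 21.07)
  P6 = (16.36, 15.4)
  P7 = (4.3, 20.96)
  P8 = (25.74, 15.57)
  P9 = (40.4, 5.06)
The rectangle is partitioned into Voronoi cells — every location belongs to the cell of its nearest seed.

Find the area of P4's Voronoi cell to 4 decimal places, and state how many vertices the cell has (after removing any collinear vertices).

Area of P4's cell: 142.2618 (4 vertices)

1. box [0,44]×[0,25]: [(0, 0) (44, 0) (44, 25) (0, 25)]
2. ⊥bis P4·P0 via (22.68,17.81): [(22.7559, 0) (44, 0) (44, 25) (22.6494, 25)]  |A|=532.4345
3. ⊥bis P4·P1 via (30.9,16.805): [(32.6267, 0) (44, 0) (44, 25) (30.058, 25)]  |A|=316.4419
4. ⊥bis P4·P2 via (31.665,11.275): [(31.4329, 11.6187) (39.2795, 0) (44, 0) (44, 25) (30.058, 25)]  |A|=277.7931
5. ⊥bis P4·P3 via (22.58,10.9): [(31.4329, 11.6187) (39.2795, 0) (44, 0) (44, 25) (30.058, 25)]  |A|=277.7931
6. ⊥bis P4·P5 via (31.355,19.48): [(30.9135, 16.6739) (31.4329, 11.6187) (39.2795, 0) (44, 0) (44, 25) (32.2236, 25)]  |A|=268.7777
7. ⊥bis P4·P6 via (28.91,16.645): [(30.9135, 16.6739) (31.4329, 11.6187) (39.2795, 0) (44, 0) (44, 25) (32.2236, 25)]  |A|=268.7777
8. ⊥bis P4·P7 via (22.88,19.425): [(30.9135, 16.6739) (31.4329, 11.6187) (39.2795, 0) (44, 0) (44, 25) (32.2236, 25)]  |A|=268.7777
9. ⊥bis P4·P8 via (33.6,16.73): [(35.1713, 6.0831) (39.2795, 0) (44, 0) (44, 25) (32.3795, 25)]  |A|=234.6283
10. ⊥bis P4·P9 via (40.93,11.475): [(34.2946, 12.0232) (44, 11.2214) (44, 25) (32.3795, 25)]  |A|=142.2618
11. canonical 4-gon: [(34.2946, 12.0232) (44, 11.2214) (44, 25) (32.3795, 25)]
12. shoelace: 142.2618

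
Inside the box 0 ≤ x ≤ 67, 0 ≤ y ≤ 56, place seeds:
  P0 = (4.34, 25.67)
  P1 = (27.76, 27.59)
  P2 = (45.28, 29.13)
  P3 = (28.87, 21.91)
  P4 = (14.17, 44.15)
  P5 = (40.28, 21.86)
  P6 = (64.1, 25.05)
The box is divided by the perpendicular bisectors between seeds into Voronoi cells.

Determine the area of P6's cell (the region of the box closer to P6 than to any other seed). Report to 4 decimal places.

Area of P6's cell: 617.8184

1. box [0,67]×[0,56]: [(0, 0) (67, 0) (67, 56) (0, 56)]
2. ⊥bis P6·P0 via (34.22,25.36): [(33.9569, 0) (67, 0) (67, 56) (34.5379, 56)]  |A|=1834.1462
3. ⊥bis P6·P1 via (45.93,26.32): [(44.0904, 0) (67, 0) (67, 56) (48.0045, 56)]  |A|=1173.3442
4. ⊥bis P6·P2 via (54.69,27.09): [(48.8171, 0) (67, 0) (67, 56) (60.9574, 56)]  |A|=678.3123
5. ⊥bis P6·P3 via (46.485,23.48): [(48.8171, 0) (67, 0) (67, 56) (60.9574, 56)]  |A|=678.3123
6. ⊥bis P6·P4 via (39.135,34.6): [(48.8171, 0) (67, 0) (67, 56) (60.9574, 56)]  |A|=678.3123
7. ⊥bis P6·P5 via (52.19,23.455): [(52.8437, 18.5736) (55.3311, 0) (67, 0) (67, 56) (60.9574, 56)]  |A|=617.8184
8. canonical 5-gon: [(52.8437, 18.5736) (55.3311, 0) (67, 0) (67, 56) (60.9574, 56)]
9. shoelace: 617.8184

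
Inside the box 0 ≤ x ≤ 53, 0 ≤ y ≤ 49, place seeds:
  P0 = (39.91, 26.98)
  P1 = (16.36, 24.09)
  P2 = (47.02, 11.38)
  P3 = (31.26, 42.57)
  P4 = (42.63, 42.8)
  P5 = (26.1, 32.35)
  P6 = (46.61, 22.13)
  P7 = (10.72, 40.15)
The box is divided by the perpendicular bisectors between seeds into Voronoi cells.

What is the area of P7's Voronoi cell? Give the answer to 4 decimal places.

Area of P7's cell: 359.8753

1. box [0,53]×[0,49]: [(0, 0) (53, 0) (53, 49) (0, 49)]
2. ⊥bis P7·P0 via (25.315,33.565): [(0, 0) (10.1711, 0) (32.279, 49) (0, 49)]  |A|=1040.0268
3. ⊥bis P7·P1 via (13.54,32.12): [(0, 27.365) (26.7573, 36.7617) (32.279, 49) (0, 49)]  |A|=486.9674
4. ⊥bis P7·P2 via (28.87,25.765): [(0, 27.365) (26.7573, 36.7617) (32.279, 49) (0, 49)]  |A|=486.9674
5. ⊥bis P7·P3 via (20.99,41.36): [(0, 27.365) (21.7394, 34.9995) (20.0899, 49) (0, 49)]  |A|=375.8002
6. ⊥bis P7·P4 via (26.675,41.475): [(0, 27.365) (21.7394, 34.9995) (20.0899, 49) (0, 49)]  |A|=375.8002
7. ⊥bis P7·P5 via (18.41,36.25): [(0, 27.365) (16.9169, 33.3059) (20.9922, 41.3415) (20.0899, 49) (0, 49)]  |A|=359.8753
8. ⊥bis P7·P6 via (28.665,31.14): [(0, 27.365) (16.9169, 33.3059) (20.9922, 41.3415) (20.0899, 49) (0, 49)]  |A|=359.8753
9. canonical 5-gon: [(0, 27.365) (16.9169, 33.3059) (20.9922, 41.3415) (20.0899, 49) (0, 49)]
10. shoelace: 359.8753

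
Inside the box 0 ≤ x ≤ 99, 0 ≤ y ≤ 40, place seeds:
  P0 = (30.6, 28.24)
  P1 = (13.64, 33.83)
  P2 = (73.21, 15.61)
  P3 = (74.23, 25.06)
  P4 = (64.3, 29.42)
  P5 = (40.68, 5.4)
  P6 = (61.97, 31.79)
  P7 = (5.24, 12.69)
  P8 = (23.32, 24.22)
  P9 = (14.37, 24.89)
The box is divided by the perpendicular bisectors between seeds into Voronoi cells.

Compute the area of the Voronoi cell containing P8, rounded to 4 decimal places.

1. box [0,99]×[0,40]: [(0, 0) (99, 0) (99, 40) (0, 40)]
2. ⊥bis P8·P0 via (26.96,26.23): [(0, 0) (41.4441, 0) (19.3562, 40) (0, 40)]  |A|=1216.0077
3. ⊥bis P8·P1 via (18.48,29.025): [(0, 10.4104) (0, 0) (41.4441, 0) (22.9373, 33.5148)]  |A|=813.8897
4. ⊥bis P8·P2 via (48.265,19.915): [(0, 10.4104) (0, 0) (41.4441, 0) (22.9373, 33.5148)]  |A|=813.8897
5. ⊥bis P8·P3 via (48.775,24.64): [(0, 10.4104) (0, 0) (41.4441, 0) (22.9373, 33.5148)]  |A|=813.8897
6. ⊥bis P8·P4 via (43.81,26.82): [(0, 10.4104) (0, 0) (41.4441, 0) (22.9373, 33.5148)]  |A|=813.8897
7. ⊥bis P8·P5 via (32,14.81): [(0, 10.4104) (0, 0) (15.9445, 0) (32.8388, 15.5838) (22.9373, 33.5148)]  |A|=615.1993
8. ⊥bis P8·P6 via (42.645,28.005): [(0, 10.4104) (0, 0) (15.9445, 0) (32.8388, 15.5838) (22.9373, 33.5148)]  |A|=615.1993
9. ⊥bis P8·P7 via (14.28,18.455): [(11.8184, 22.3149) (22.3066, 5.8686) (32.8388, 15.5838) (22.9373, 33.5148)]  |A|=292.6898
10. ⊥bis P8·P9 via (18.845,24.555): [(19.2367, 29.7872) (17.9567, 12.6896) (22.3066, 5.8686) (32.8388, 15.5838) (22.9373, 33.5148)]  |A|=234.0546
11. canonical 5-gon: [(19.2367, 29.7872) (17.9567, 12.6896) (22.3066, 5.8686) (32.8388, 15.5838) (22.9373, 33.5148)]
12. shoelace: 234.0546

Area of P8's cell: 234.0546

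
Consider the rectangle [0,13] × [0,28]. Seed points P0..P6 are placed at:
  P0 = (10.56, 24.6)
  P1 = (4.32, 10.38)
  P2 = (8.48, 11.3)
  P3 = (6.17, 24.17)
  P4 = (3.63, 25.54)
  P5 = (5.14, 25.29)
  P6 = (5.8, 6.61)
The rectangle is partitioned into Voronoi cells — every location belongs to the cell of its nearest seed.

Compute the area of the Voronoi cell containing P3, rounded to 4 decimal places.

Area of P3's cell: 43.3458

1. box [0,13]×[0,28]: [(0, 0) (13, 0) (13, 28) (0, 28)]
2. ⊥bis P3·P0 via (8.365,24.385): [(0, 0) (10.7535, 0) (8.0109, 28) (0, 28)]  |A|=262.7019
3. ⊥bis P3·P1 via (5.245,17.275): [(0, 17.9786) (9.1122, 16.7562) (8.0109, 28) (0, 28)]  |A|=90.6951
4. ⊥bis P3·P2 via (7.325,17.735): [(0, 17.9786) (4.9687, 17.3121) (8.9871, 18.0333) (8.0109, 28) (0, 28)]  |A|=88.0839
5. ⊥bis P3·P4 via (4.9,24.855): [(1.1107, 17.8296) (4.9687, 17.3121) (8.9871, 18.0333) (8.0109, 28) (6.5963, 28)]  |A|=48.9749
6. ⊥bis P3·P5 via (5.655,24.73): [(4.0231, 23.2293) (1.1107, 17.8296) (4.9687, 17.3121) (8.9871, 18.0333) (8.1101, 26.9878)]  |A|=43.3458
7. ⊥bis P3·P6 via (5.985,15.39): [(4.0231, 23.2293) (1.1107, 17.8296) (4.9687, 17.3121) (8.9871, 18.0333) (8.1101, 26.9878)]  |A|=43.3458
8. canonical 5-gon: [(4.0231, 23.2293) (1.1107, 17.8296) (4.9687, 17.3121) (8.9871, 18.0333) (8.1101, 26.9878)]
9. shoelace: 43.3458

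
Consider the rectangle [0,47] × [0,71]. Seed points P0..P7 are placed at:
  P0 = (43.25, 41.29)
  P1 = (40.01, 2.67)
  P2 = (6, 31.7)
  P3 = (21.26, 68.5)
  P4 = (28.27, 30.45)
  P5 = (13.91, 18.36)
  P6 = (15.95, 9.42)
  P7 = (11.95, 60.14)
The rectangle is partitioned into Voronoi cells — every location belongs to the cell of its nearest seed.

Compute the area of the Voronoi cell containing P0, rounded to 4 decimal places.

1. box [0,47]×[0,71]: [(0, 0) (47, 0) (47, 71) (0, 71)]
2. ⊥bis P0·P1 via (41.63,21.98): [(0, 25.4725) (47, 21.5295) (47, 71) (0, 71)]  |A|=2232.4528
3. ⊥bis P0·P2 via (24.625,36.495): [(28.069, 23.1177) (47, 21.5295) (47, 71) (15.7417, 71)]  |A|=1216.6233
4. ⊥bis P0·P3 via (32.255,54.895): [(22.0179, 46.6218) (28.069, 23.1177) (47, 21.5295) (47, 66.8113)]  |A|=783.291
5. ⊥bis P0·P4 via (35.76,35.87): [(25.7797, 49.6619) (46.0815, 21.6065) (47, 21.5295) (47, 66.8113)]  |A|=492.5489
6. ⊥bis P0·P5 via (28.58,29.825): [(25.7797, 49.6619) (46.0815, 21.6065) (47, 21.5295) (47, 66.8113)]  |A|=492.5489
7. ⊥bis P0·P6 via (29.6,25.355): [(25.7797, 49.6619) (46.0815, 21.6065) (47, 21.5295) (47, 66.8113)]  |A|=492.5489
8. ⊥bis P0·P7 via (27.6,50.715): [(28.0905, 51.5294) (26.4271, 48.7674) (46.0815, 21.6065) (47, 21.5295) (47, 66.8113)]  |A|=490.9109
9. canonical 5-gon: [(28.0905, 51.5294) (26.4271, 48.7674) (46.0815, 21.6065) (47, 21.5295) (47, 66.8113)]
10. shoelace: 490.9109

Area of P0's cell: 490.9109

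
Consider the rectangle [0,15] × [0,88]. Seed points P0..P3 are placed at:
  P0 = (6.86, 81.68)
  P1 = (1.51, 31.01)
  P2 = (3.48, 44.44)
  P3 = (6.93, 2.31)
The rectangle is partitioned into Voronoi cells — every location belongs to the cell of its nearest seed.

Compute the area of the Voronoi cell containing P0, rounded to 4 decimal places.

Area of P0's cell: 377.2722

1. box [0,15]×[0,88]: [(0, 0) (15, 0) (15, 88) (0, 88)]
2. ⊥bis P0·P1 via (4.185,56.345): [(0, 56.7869) (15, 55.2031) (15, 88) (0, 88)]  |A|=480.0752
3. ⊥bis P0·P2 via (5.17,63.06): [(0, 63.5292) (15, 62.1678) (15, 88) (0, 88)]  |A|=377.2722
4. ⊥bis P0·P3 via (6.895,41.995): [(0, 63.5292) (15, 62.1678) (15, 88) (0, 88)]  |A|=377.2722
5. canonical 4-gon: [(0, 63.5292) (15, 62.1678) (15, 88) (0, 88)]
6. shoelace: 377.2722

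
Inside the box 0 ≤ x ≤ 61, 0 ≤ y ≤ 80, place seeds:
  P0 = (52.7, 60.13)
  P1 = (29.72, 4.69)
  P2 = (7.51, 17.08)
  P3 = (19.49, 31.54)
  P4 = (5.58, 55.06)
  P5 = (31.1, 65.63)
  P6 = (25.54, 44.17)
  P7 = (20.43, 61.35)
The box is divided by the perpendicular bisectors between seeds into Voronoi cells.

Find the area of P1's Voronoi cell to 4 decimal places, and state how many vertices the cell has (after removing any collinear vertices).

1. box [0,61]×[0,80]: [(0, 0) (61, 0) (61, 80) (0, 80)]
2. ⊥bis P1·P0 via (41.21,32.41): [(0, 49.4916) (0, 0) (61, 0) (61, 24.207)]  |A|=2247.8084
3. ⊥bis P1·P2 via (18.615,10.885): [(32.6112, 35.9742) (12.5427, 0) (61, 0) (61, 24.207)]  |A|=1215.2103
4. ⊥bis P1·P3 via (24.605,18.115): [(51.2267, 28.258) (22.1202, 17.1683) (12.5427, 0) (61, 0) (61, 24.207)]  |A|=999.6932
5. ⊥bis P1·P4 via (17.65,29.875): [(51.2267, 28.258) (22.1202, 17.1683) (12.5427, 0) (61, 0) (61, 24.207)]  |A|=999.6932
6. ⊥bis P1·P5 via (30.41,35.16): [(51.2267, 28.258) (22.1202, 17.1683) (12.5427, 0) (61, 0) (61, 24.207)]  |A|=999.6932
7. ⊥bis P1·P6 via (27.63,24.43): [(53.782, 27.1989) (46.3938, 26.4166) (22.1202, 17.1683) (12.5427, 0) (61, 0) (61, 24.207)]  |A|=994.7811
8. ⊥bis P1·P7 via (25.075,33.02): [(53.782, 27.1989) (46.3938, 26.4166) (22.1202, 17.1683) (12.5427, 0) (61, 0) (61, 24.207)]  |A|=994.7811
9. canonical 6-gon: [(53.782, 27.1989) (46.3938, 26.4166) (22.1202, 17.1683) (12.5427, 0) (61, 0) (61, 24.207)]
10. shoelace: 994.7811

Area of P1's cell: 994.7811 (6 vertices)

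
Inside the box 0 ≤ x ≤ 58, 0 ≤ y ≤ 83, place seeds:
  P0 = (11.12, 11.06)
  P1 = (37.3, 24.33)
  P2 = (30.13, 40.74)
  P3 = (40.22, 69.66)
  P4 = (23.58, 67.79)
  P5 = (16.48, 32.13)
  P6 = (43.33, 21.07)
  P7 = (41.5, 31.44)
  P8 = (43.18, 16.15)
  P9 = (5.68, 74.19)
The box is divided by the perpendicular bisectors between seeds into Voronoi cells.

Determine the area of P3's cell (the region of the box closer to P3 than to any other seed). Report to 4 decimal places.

Area of P3's cell: 797.3144

1. box [0,58]×[0,83]: [(0, 0) (58, 0) (58, 83) (0, 83)]
2. ⊥bis P3·P0 via (25.67,40.36): [(0, 53.1074) (58, 24.3053) (58, 83) (0, 83)]  |A|=2569.0308
3. ⊥bis P3·P1 via (38.76,46.995): [(0, 53.1074) (8.3662, 48.9529) (58, 45.7556) (58, 83) (0, 83)]  |A|=2036.7007
4. ⊥bis P3·P2 via (35.175,55.2): [(0, 67.4723) (58, 47.2365) (58, 83) (0, 83)]  |A|=1487.4438
5. ⊥bis P3·P4 via (31.9,68.725): [(33.3483, 55.8373) (58, 47.2365) (58, 83) (30.2958, 83)]  |A|=817.0757
6. ⊥bis P3·P5 via (28.35,50.895): [(33.3483, 55.8373) (58, 47.2365) (58, 83) (30.2958, 83)]  |A|=817.0757
7. ⊥bis P3·P6 via (41.775,45.365): [(33.3483, 55.8373) (58, 47.2365) (58, 83) (30.2958, 83)]  |A|=817.0757
8. ⊥bis P3·P7 via (40.86,50.55): [(33.3483, 55.8373) (47.8335, 50.7835) (58, 51.124) (58, 83) (30.2958, 83)]  |A|=797.3144
9. ⊥bis P3·P8 via (41.7,42.905): [(33.3483, 55.8373) (47.8335, 50.7835) (58, 51.124) (58, 83) (30.2958, 83)]  |A|=797.3144
10. ⊥bis P3·P9 via (22.95,71.925): [(33.3483, 55.8373) (47.8335, 50.7835) (58, 51.124) (58, 83) (30.2958, 83)]  |A|=797.3144
11. canonical 5-gon: [(33.3483, 55.8373) (47.8335, 50.7835) (58, 51.124) (58, 83) (30.2958, 83)]
12. shoelace: 797.3144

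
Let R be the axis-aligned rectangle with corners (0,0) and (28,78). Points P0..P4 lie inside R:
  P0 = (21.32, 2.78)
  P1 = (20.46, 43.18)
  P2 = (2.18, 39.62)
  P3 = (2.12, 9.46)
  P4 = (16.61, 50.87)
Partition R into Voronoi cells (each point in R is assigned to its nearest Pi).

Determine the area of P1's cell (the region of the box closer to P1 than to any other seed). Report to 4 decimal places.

Area of P1's cell: 375.4334

1. box [0,28]×[0,78]: [(0, 0) (28, 0) (28, 78) (0, 78)]
2. ⊥bis P1·P0 via (20.89,22.98): [(0, 22.5353) (28, 23.1314) (28, 78) (0, 78)]  |A|=1544.6667
3. ⊥bis P1·P2 via (11.32,41.4): [(14.932, 22.8532) (28, 23.1314) (28, 78) (4.1922, 78)]  |A|=1014.9748
4. ⊥bis P1·P3 via (11.29,26.32): [(14.6083, 24.5152) (17.5612, 22.9091) (28, 23.1314) (28, 78) (4.1922, 78)]  |A|=1012.7808
5. ⊥bis P1·P4 via (18.535,47.025): [(10.9628, 43.234) (14.6083, 24.5152) (17.5612, 22.9091) (28, 23.1314) (28, 51.7637)]  |A|=375.4334
6. canonical 5-gon: [(10.9628, 43.234) (14.6083, 24.5152) (17.5612, 22.9091) (28, 23.1314) (28, 51.7637)]
7. shoelace: 375.4334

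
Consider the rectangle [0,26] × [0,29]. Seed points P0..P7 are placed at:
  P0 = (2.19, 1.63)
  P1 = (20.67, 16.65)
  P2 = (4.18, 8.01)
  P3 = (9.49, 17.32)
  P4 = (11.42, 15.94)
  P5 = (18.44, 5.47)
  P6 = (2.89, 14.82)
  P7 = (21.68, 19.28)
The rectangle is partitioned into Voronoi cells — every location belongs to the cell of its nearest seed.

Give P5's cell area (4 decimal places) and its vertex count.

1. box [0,26]×[0,29]: [(0, 0) (26, 0) (26, 29) (0, 29)]
2. ⊥bis P5·P0 via (10.315,3.55): [(11.1539, 0) (26, 0) (26, 29) (4.301, 29)]  |A|=529.9045
3. ⊥bis P5·P1 via (19.555,11.06): [(7.9955, 13.3657) (11.1539, 0) (26, 0) (26, 9.7745)]  |A|=187.2066
4. ⊥bis P5·P2 via (11.31,6.74): [(12.336, 12.4999) (10.5584, 2.5202) (11.1539, 0) (26, 0) (26, 9.7745)]  |A|=164.7785
5. ⊥bis P5·P3 via (13.965,11.395): [(14.782, 12.012) (11.8553, 9.8016) (10.5584, 2.5202) (11.1539, 0) (26, 0) (26, 9.7745)]  |A|=161.3612
6. ⊥bis P5·P4 via (14.93,10.705): [(16.3985, 11.6896) (11.6211, 8.4864) (10.5584, 2.5202) (11.1539, 0) (26, 0) (26, 9.7745)]  |A|=156.3363
7. ⊥bis P5·P6 via (10.665,10.145): [(16.3985, 11.6896) (11.6211, 8.4864) (10.5584, 2.5202) (11.1539, 0) (26, 0) (26, 9.7745)]  |A|=156.3363
8. ⊥bis P5·P7 via (20.06,12.375): [(16.3985, 11.6896) (11.6211, 8.4864) (10.5584, 2.5202) (11.1539, 0) (26, 0) (26, 9.7745)]  |A|=156.3363
9. canonical 6-gon: [(16.3985, 11.6896) (11.6211, 8.4864) (10.5584, 2.5202) (11.1539, 0) (26, 0) (26, 9.7745)]
10. shoelace: 156.3363

Area of P5's cell: 156.3363 (6 vertices)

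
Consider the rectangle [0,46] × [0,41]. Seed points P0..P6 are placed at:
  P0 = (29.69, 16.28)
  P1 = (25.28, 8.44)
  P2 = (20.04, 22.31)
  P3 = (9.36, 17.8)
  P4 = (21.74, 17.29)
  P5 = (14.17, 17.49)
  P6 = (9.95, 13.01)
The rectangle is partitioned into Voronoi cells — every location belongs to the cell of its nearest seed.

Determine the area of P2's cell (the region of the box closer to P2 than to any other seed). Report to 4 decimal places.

Area of P2's cell: 445.9868

1. box [0,46]×[0,41]: [(0, 0) (46, 0) (46, 41) (0, 41)]
2. ⊥bis P2·P0 via (24.865,19.295): [(0, 0) (12.8081, 0) (38.4278, 41) (0, 41)]  |A|=1050.3367
3. ⊥bis P2·P1 via (22.66,15.375): [(0, 6.8142) (22.34, 15.2541) (38.4278, 41) (0, 41)]  |A|=876.5342
4. ⊥bis P2·P3 via (14.7,20.055): [(17.4996, 13.4254) (22.34, 15.2541) (38.4278, 41) (5.8552, 41)]  |A|=496.6878
5. ⊥bis P2·P4 via (20.89,19.8): [(15.5687, 17.998) (26.3322, 21.643) (38.4278, 41) (5.8552, 41)]  |A|=456.7483
6. ⊥bis P2·P5 via (17.105,19.9): [(12.2884, 25.7659) (17.9928, 18.8189) (26.3322, 21.643) (38.4278, 41) (5.8552, 41)]  |A|=445.9868
7. ⊥bis P2·P6 via (14.995,17.66): [(12.2884, 25.7659) (17.9928, 18.8189) (26.3322, 21.643) (38.4278, 41) (5.8552, 41)]  |A|=445.9868
8. canonical 5-gon: [(12.2884, 25.7659) (17.9928, 18.8189) (26.3322, 21.643) (38.4278, 41) (5.8552, 41)]
9. shoelace: 445.9868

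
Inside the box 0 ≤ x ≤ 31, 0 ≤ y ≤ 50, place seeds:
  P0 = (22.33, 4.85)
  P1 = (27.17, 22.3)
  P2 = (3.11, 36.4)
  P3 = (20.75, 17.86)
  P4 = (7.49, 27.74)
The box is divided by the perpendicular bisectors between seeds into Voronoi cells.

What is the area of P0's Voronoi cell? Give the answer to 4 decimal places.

Area of P0's cell: 324.4885

1. box [0,31]×[0,50]: [(0, 0) (31, 0) (31, 50) (0, 50)]
2. ⊥bis P0·P1 via (24.75,13.575): [(0, 20.4398) (0, 0) (31, 0) (31, 11.8415)]  |A|=500.3591
3. ⊥bis P0·P2 via (12.72,20.625): [(8.5315, 18.0734) (0, 12.8761) (0, 0) (31, 0) (31, 11.8415)]  |A|=468.0942
4. ⊥bis P0·P3 via (21.54,11.355): [(29.3391, 12.3022) (0, 8.7391) (0, 0) (31, 0) (31, 11.8415)]  |A|=328.7155
5. ⊥bis P0·P4 via (14.91,16.295): [(29.3391, 12.3022) (4.0057, 9.2255) (0, 6.6286) (0, 0) (31, 0) (31, 11.8415)]  |A|=324.4885
6. canonical 6-gon: [(29.3391, 12.3022) (4.0057, 9.2255) (0, 6.6286) (0, 0) (31, 0) (31, 11.8415)]
7. shoelace: 324.4885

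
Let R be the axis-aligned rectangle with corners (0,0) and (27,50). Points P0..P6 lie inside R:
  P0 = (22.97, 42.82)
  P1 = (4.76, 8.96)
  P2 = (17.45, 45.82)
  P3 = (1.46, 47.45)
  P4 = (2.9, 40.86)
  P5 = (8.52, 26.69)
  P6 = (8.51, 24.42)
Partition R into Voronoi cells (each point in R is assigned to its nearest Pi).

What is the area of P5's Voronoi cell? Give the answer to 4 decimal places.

Area of P5's cell: 186.1317

1. box [0,27]×[0,50]: [(0, 0) (27, 0) (27, 50) (0, 50)]
2. ⊥bis P5·P0 via (15.745,34.755): [(0, 48.8601) (0, 0) (27, 0) (27, 24.6723)]  |A|=992.6867
3. ⊥bis P5·P1 via (6.64,17.825): [(0, 48.8601) (0, 19.2331) (27, 13.5073) (27, 24.6723)]  |A|=550.6913
4. ⊥bis P5·P2 via (12.985,36.255): [(15.2518, 35.1969) (0, 42.3165) (0, 19.2331) (27, 13.5073) (27, 24.6723)]  |A|=500.7904
5. ⊥bis P5·P3 via (4.99,37.07): [(15.2518, 35.1969) (8.6053, 38.2995) (0, 35.373) (0, 19.2331) (27, 13.5073) (27, 24.6723)]  |A|=470.9152
6. ⊥bis P5·P4 via (5.71,33.775): [(15.2518, 35.1969) (12.5155, 36.4742) (0, 31.5103) (0, 19.2331) (27, 13.5073) (27, 24.6723)]  |A|=433.1682
7. ⊥bis P5·P6 via (8.515,25.555): [(26.1011, 25.4775) (15.2518, 35.1969) (12.5155, 36.4742) (0, 31.5103) (0, 25.5925)]  |A|=186.1317
8. canonical 5-gon: [(26.1011, 25.4775) (15.2518, 35.1969) (12.5155, 36.4742) (0, 31.5103) (0, 25.5925)]
9. shoelace: 186.1317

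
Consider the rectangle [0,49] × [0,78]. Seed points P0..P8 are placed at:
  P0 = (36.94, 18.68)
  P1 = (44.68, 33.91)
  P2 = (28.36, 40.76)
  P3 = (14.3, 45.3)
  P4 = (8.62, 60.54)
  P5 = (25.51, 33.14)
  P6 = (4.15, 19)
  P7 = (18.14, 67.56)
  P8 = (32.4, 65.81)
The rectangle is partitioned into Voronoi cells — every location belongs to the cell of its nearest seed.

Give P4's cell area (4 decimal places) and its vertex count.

1. box [0,49]×[0,78]: [(0, 0) (49, 0) (49, 78) (0, 78)]
2. ⊥bis P4·P0 via (22.78,39.61): [(0, 24.1984) (49, 57.3489) (49, 78) (0, 78)]  |A|=1824.0911
3. ⊥bis P4·P1 via (26.65,47.225): [(0, 24.1984) (19.2754, 37.239) (49, 77.4894) (49, 78) (0, 78)]  |A|=1524.7574
4. ⊥bis P4·P2 via (18.49,50.65): [(0, 32.1974) (45.8954, 78) (0, 78)]  |A|=1051.065
5. ⊥bis P4·P3 via (11.46,52.92): [(0, 48.6488) (26.3107, 58.4549) (45.8954, 78) (0, 78)]  |A|=834.6404
6. ⊥bis P4·P5 via (17.065,46.84): [(0, 48.6488) (26.3107, 58.4549) (45.8954, 78) (0, 78)]  |A|=834.6404
7. ⊥bis P4·P6 via (6.385,39.77): [(0, 48.6488) (26.3107, 58.4549) (45.8954, 78) (0, 78)]  |A|=834.6404
8. ⊥bis P4·P7 via (13.38,64.05): [(0, 48.6488) (19.404, 55.8807) (3.0933, 78) (0, 78)]  |A|=318.9759
9. ⊥bis P4·P8 via (20.51,63.175): [(0, 48.6488) (19.404, 55.8807) (3.0933, 78) (0, 78)]  |A|=318.9759
10. canonical 4-gon: [(0, 48.6488) (19.404, 55.8807) (3.0933, 78) (0, 78)]
11. shoelace: 318.9759

Area of P4's cell: 318.9759 (4 vertices)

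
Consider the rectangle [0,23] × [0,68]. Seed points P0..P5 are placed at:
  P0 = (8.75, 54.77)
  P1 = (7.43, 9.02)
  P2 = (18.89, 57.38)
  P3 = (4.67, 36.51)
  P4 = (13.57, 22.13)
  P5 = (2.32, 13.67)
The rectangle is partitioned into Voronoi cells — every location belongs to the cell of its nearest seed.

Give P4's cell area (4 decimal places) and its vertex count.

1. box [0,23]×[0,68]: [(0, 0) (23, 0) (23, 68) (0, 68)]
2. ⊥bis P4·P0 via (11.16,38.45): [(0, 36.802) (0, 0) (23, 0) (23, 40.1984)]  |A|=885.5048
3. ⊥bis P4·P1 via (10.5,15.575): [(0, 36.802) (0, 20.4926) (23, 9.7207) (23, 40.1984)]  |A|=538.0517
4. ⊥bis P4·P2 via (16.23,39.755): [(18.0931, 39.4738) (0, 36.802) (0, 20.4926) (23, 9.7207) (23, 38.7333)]  |A|=534.457
5. ⊥bis P4·P3 via (9.12,29.32): [(0, 23.6755) (0, 20.4926) (23, 9.7207) (23, 37.9105)]  |A|=360.7863
6. ⊥bis P4·P5 via (7.945,17.9): [(2.4579, 25.1967) (9.2549, 16.1581) (23, 9.7207) (23, 37.9105)]  |A|=329.7801
7. canonical 4-gon: [(2.4579, 25.1967) (9.2549, 16.1581) (23, 9.7207) (23, 37.9105)]
8. shoelace: 329.7801

Area of P4's cell: 329.7801 (4 vertices)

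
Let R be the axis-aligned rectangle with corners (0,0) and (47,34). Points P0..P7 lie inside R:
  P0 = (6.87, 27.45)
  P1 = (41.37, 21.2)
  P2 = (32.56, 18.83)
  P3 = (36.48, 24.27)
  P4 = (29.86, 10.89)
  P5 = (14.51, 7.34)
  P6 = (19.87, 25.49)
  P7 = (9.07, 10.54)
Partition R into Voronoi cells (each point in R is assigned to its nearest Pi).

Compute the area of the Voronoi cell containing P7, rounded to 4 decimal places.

1. box [0,47]×[0,34]: [(0, 0) (47, 0) (47, 34) (0, 34)]
2. ⊥bis P7·P0 via (7.97,18.995): [(0, 17.9581) (0, 0) (47, 0) (47, 24.0728)]  |A|=987.7267
3. ⊥bis P7·P1 via (25.22,15.87): [(23.5209, 21.0182) (0, 17.9581) (0, 0) (30.4576, 0)]  |A|=531.2773
4. ⊥bis P7·P2 via (20.815,14.685): [(18.7968, 20.4036) (0, 17.9581) (0, 0) (25.9976, 0)]  |A|=433.9993
5. ⊥bis P7·P3 via (22.775,17.405): [(18.7968, 20.4036) (0, 17.9581) (0, 0) (25.9976, 0)]  |A|=433.9993
6. ⊥bis P7·P4 via (19.465,10.715): [(19.3272, 18.9008) (18.7968, 20.4036) (0, 17.9581) (0, 0) (19.6454, 0)]  |A|=373.9688
7. ⊥bis P7·P5 via (11.79,8.94): [(18.5114, 20.3664) (0, 17.9581) (0, 0) (6.5312, 0)]  |A|=232.7236
8. ⊥bis P7·P6 via (14.47,18.015): [(16.3355, 16.6673) (12.3285, 19.562) (0, 17.9581) (0, 0) (6.5312, 0)]  |A|=222.1631
9. canonical 5-gon: [(16.3355, 16.6673) (12.3285, 19.562) (0, 17.9581) (0, 0) (6.5312, 0)]
10. shoelace: 222.1631

Area of P7's cell: 222.1631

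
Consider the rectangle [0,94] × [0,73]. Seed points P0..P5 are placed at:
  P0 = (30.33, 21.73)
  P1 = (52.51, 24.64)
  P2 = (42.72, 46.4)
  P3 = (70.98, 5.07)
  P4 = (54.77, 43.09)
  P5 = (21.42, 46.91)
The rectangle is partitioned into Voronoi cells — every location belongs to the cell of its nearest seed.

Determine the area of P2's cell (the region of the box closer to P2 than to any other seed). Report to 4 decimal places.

1. box [0,94]×[0,73]: [(0, 0) (94, 0) (94, 73) (0, 73)]
2. ⊥bis P2·P0 via (36.525,34.065): [(0, 52.4089) (94, 5.1994) (94, 73) (0, 73)]  |A|=4154.4102
3. ⊥bis P2·P1 via (47.615,35.52): [(0, 52.4089) (40.2372, 32.2006) (94, 56.389) (94, 73) (0, 73)]  |A|=2778.3603
4. ⊥bis P2·P3 via (56.85,25.735): [(0, 52.4089) (40.2372, 32.2006) (94, 56.389) (94, 73) (0, 73)]  |A|=2778.3603
5. ⊥bis P2·P4 via (48.745,44.745): [(0, 52.4089) (40.2372, 32.2006) (46.013, 34.7993) (56.5063, 73) (0, 73)]  |A|=1663.661
6. ⊥bis P2·P5 via (32.07,46.655): [(31.8251, 36.4254) (40.2372, 32.2006) (46.013, 34.7993) (56.5063, 73) (32.7008, 73)]  |A|=737.9964
7. canonical 5-gon: [(31.8251, 36.4254) (40.2372, 32.2006) (46.013, 34.7993) (56.5063, 73) (32.7008, 73)]
8. shoelace: 737.9964

Area of P2's cell: 737.9964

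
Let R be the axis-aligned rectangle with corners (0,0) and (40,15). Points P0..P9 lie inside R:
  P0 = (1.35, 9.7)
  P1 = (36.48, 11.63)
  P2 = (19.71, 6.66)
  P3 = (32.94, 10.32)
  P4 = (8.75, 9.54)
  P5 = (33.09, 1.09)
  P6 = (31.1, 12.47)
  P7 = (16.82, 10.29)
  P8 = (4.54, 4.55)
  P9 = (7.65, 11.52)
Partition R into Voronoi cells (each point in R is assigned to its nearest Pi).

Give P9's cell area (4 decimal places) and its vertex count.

Area of P9's cell: 36.9439 (4 vertices)

1. box [0,40]×[0,15]: [(0, 0) (40, 0) (40, 15) (0, 15)]
2. ⊥bis P9·P0 via (4.5,10.61): [(7.5651, 0) (40, 0) (40, 15) (3.2318, 15)]  |A|=519.0233
3. ⊥bis P9·P1 via (22.065,11.575): [(7.5651, 0) (22.1092, 0) (22.0519, 15) (3.2318, 15)]  |A|=250.2316
4. ⊥bis P9·P2 via (13.68,9.09): [(7.5651, 0) (10.0169, 0) (16.0616, 15) (3.2318, 15)]  |A|=114.6121
5. ⊥bis P9·P3 via (20.295,10.92): [(7.5651, 0) (10.0169, 0) (16.0616, 15) (3.2318, 15)]  |A|=114.6121
6. ⊥bis P9·P4 via (8.2,10.53): [(5.0316, 8.7698) (16.0085, 14.868) (16.0616, 15) (3.2318, 15)]  |A|=40.5285
7. ⊥bis P9·P5 via (20.37,6.305): [(5.0316, 8.7698) (16.0085, 14.868) (16.0616, 15) (3.2318, 15)]  |A|=40.5285
8. ⊥bis P9·P6 via (19.375,11.995): [(5.0316, 8.7698) (16.0085, 14.868) (16.0616, 15) (3.2318, 15)]  |A|=40.5285
9. ⊥bis P9·P7 via (12.235,10.905): [(5.0316, 8.7698) (12.5055, 12.922) (12.7843, 15) (3.2318, 15)]  |A|=36.9439
10. ⊥bis P9·P8 via (6.095,8.035): [(5.0316, 8.7698) (12.5055, 12.922) (12.7843, 15) (3.2318, 15)]  |A|=36.9439
11. canonical 4-gon: [(5.0316, 8.7698) (12.5055, 12.922) (12.7843, 15) (3.2318, 15)]
12. shoelace: 36.9439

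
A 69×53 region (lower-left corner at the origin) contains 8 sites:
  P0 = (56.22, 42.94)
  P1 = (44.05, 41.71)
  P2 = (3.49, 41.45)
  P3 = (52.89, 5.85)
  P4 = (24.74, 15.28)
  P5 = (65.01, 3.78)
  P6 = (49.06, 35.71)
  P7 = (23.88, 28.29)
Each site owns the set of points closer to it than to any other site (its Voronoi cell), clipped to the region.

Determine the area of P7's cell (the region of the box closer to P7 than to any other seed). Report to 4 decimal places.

Area of P7's cell: 527.5401

1. box [0,69]×[0,53]: [(0, 0) (69, 0) (69, 53) (0, 53)]
2. ⊥bis P7·P0 via (40.05,35.615): [(0, 0) (56.1836, 0) (32.1746, 53) (0, 53)]  |A|=2341.4917
3. ⊥bis P7·P1 via (33.965,35): [(0, 0) (56.1836, 0) (53.9042, 5.0318) (21.9888, 53) (0, 53)]  |A|=2097.1945
4. ⊥bis P7·P2 via (13.685,34.87): [(0, 13.6666) (0, 0) (56.1836, 0) (53.9042, 5.0318) (23.7134, 50.4079)]  |A|=1602.3315
5. ⊥bis P7·P3 via (38.385,17.07): [(0, 13.6666) (0, 0) (25.1809, 0) (42.4221, 22.2891) (23.7134, 50.4079)]  |A|=1247.6009
6. ⊥bis P7·P4 via (24.31,21.785): [(4.3899, 20.4682) (41.9804, 22.9531) (23.7134, 50.4079)]  |A|=538.7162
7. ⊥bis P7·P5 via (44.445,16.035): [(4.3899, 20.4682) (41.9804, 22.9531) (23.7134, 50.4079)]  |A|=538.7162
8. ⊥bis P7·P6 via (36.47,32): [(4.3899, 20.4682) (39.1903, 22.7686) (36.8746, 30.6269) (23.7134, 50.4079)]  |A|=527.5401
9. canonical 4-gon: [(4.3899, 20.4682) (39.1903, 22.7686) (36.8746, 30.6269) (23.7134, 50.4079)]
10. shoelace: 527.5401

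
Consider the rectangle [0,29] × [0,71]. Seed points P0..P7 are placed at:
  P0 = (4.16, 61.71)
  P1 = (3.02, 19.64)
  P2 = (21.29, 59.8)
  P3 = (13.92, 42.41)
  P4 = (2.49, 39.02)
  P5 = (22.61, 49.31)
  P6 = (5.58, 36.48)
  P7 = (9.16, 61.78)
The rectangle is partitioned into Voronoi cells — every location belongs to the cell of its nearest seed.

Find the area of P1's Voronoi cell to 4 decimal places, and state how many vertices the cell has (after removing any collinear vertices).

1. box [0,29]×[0,71]: [(0, 0) (29, 0) (29, 71) (0, 71)]
2. ⊥bis P1·P0 via (3.59,40.675): [(0, 40.7723) (0, 0) (29, 0) (29, 39.9864)]  |A|=1171.0016
3. ⊥bis P1·P2 via (12.155,39.72): [(10.4653, 40.4887) (0, 40.7723) (0, 0) (29, 0) (29, 32.0567)]  |A|=1097.5138
4. ⊥bis P1·P3 via (8.47,31.025): [(0, 35.0796) (0, 0) (29, 0) (29, 21.1973)]  |A|=816.0147
5. ⊥bis P1·P4 via (2.755,29.33): [(11.5106, 29.5694) (0, 29.2547) (0, 0) (29, 0) (29, 21.1973)]  |A|=782.4904
6. ⊥bis P1·P5 via (12.815,34.475): [(11.5106, 29.5694) (0, 29.2547) (0, 0) (29, 0) (29, 21.1973)]  |A|=782.4904
7. ⊥bis P1·P6 via (4.3,28.06): [(19.4866, 25.7513) (0, 28.7137) (0, 0) (29, 0) (29, 21.1973)]  |A|=753.9897
8. ⊥bis P1·P7 via (6.09,40.71): [(19.4866, 25.7513) (0, 28.7137) (0, 0) (29, 0) (29, 21.1973)]  |A|=753.9897
9. canonical 5-gon: [(19.4866, 25.7513) (0, 28.7137) (0, 0) (29, 0) (29, 21.1973)]
10. shoelace: 753.9897

Area of P1's cell: 753.9897 (5 vertices)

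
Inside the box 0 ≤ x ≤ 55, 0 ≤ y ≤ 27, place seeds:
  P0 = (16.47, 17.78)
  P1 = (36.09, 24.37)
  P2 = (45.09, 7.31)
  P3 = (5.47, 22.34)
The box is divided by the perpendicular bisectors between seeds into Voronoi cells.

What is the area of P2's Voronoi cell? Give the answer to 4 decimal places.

Area of P2's cell: 441.0176

1. box [0,55]×[0,27]: [(0, 0) (55, 0) (55, 27) (0, 27)]
2. ⊥bis P2·P0 via (30.78,12.545): [(26.1907, 0) (55, 0) (55, 27) (36.068, 27)]  |A|=644.5071
3. ⊥bis P2·P1 via (40.59,15.84): [(29.9276, 10.2151) (26.1907, 0) (55, 0) (55, 23.442)]  |A|=441.0176
4. ⊥bis P2·P3 via (25.28,14.825): [(29.9276, 10.2151) (26.1907, 0) (55, 0) (55, 23.442)]  |A|=441.0176
5. canonical 4-gon: [(29.9276, 10.2151) (26.1907, 0) (55, 0) (55, 23.442)]
6. shoelace: 441.0176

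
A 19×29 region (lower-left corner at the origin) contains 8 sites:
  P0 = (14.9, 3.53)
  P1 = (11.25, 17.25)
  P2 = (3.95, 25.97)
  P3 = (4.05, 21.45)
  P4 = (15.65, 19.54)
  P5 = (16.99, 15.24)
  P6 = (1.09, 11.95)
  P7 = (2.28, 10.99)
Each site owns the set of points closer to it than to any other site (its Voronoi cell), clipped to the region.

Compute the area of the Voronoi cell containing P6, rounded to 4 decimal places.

1. box [0,19]×[0,29]: [(0, 0) (19, 0) (19, 29) (0, 29)]
2. ⊥bis P6·P0 via (7.995,7.74): [(0, 0) (3.2759, 0) (19, 25.7898) (19, 29) (0, 29)]  |A|=348.2395
3. ⊥bis P6·P1 via (6.17,14.6): [(0, 26.4278) (0, 0) (3.2759, 0) (8.94, 9.2899)]  |A|=133.3487
4. ⊥bis P6·P2 via (2.52,18.96): [(4.0594, 18.646) (0, 19.4741) (0, 0) (3.2759, 0) (8.94, 9.2899)]  |A|=119.2348
5. ⊥bis P6·P3 via (2.57,16.7): [(5.5606, 15.7682) (0, 17.5008) (0, 0) (3.2759, 0) (8.94, 9.2899)]  |A|=108.5289
6. ⊥bis P6·P4 via (8.37,15.745): [(5.5606, 15.7682) (0, 17.5008) (0, 0) (3.2759, 0) (8.94, 9.2899)]  |A|=108.5289
7. ⊥bis P6·P5 via (9.04,13.595): [(5.5606, 15.7682) (0, 17.5008) (0, 0) (3.2759, 0) (8.94, 9.2899)]  |A|=108.5289
8. ⊥bis P6·P7 via (1.685,11.47): [(5.2344, 15.8698) (0, 17.5008) (0, 9.3813)]  |A|=21.2504
9. canonical 3-gon: [(5.2344, 15.8698) (0, 17.5008) (0, 9.3813)]
10. shoelace: 21.2504

Area of P6's cell: 21.2504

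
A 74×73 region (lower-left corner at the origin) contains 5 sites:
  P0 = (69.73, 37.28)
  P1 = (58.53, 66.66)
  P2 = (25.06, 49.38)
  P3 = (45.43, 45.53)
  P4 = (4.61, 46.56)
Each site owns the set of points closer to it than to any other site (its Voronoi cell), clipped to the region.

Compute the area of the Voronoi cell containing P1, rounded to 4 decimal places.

Area of P1's cell: 624.9887

1. box [0,74]×[0,73]: [(0, 0) (74, 0) (74, 73) (0, 73)]
2. ⊥bis P1·P0 via (64.13,51.97): [(0, 27.5229) (74, 55.7326) (74, 73) (0, 73)]  |A|=2321.5483
3. ⊥bis P1·P2 via (41.795,58.02): [(48.0778, 45.8507) (74, 55.7326) (74, 73) (34.0611, 73)]  |A|=765.9617
4. ⊥bis P1·P3 via (51.98,56.095): [(38.462, 64.4758) (60.7264, 50.6725) (74, 55.7326) (74, 73) (34.0611, 73)]  |A|=624.9887
5. ⊥bis P1·P4 via (31.57,56.61): [(38.462, 64.4758) (60.7264, 50.6725) (74, 55.7326) (74, 73) (34.0611, 73)]  |A|=624.9887
6. canonical 5-gon: [(38.462, 64.4758) (60.7264, 50.6725) (74, 55.7326) (74, 73) (34.0611, 73)]
7. shoelace: 624.9887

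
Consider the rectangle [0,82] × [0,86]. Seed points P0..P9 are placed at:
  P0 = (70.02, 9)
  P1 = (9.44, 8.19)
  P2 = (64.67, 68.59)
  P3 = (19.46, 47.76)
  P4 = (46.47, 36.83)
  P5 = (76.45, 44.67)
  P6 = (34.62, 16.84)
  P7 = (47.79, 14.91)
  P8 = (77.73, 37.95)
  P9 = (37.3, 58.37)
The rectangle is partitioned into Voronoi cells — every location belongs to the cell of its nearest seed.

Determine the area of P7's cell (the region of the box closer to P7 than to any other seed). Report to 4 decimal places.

Area of P7's cell: 482.4375

1. box [0,82]×[0,86]: [(0, 0) (82, 0) (82, 86) (0, 86)]
2. ⊥bis P7·P0 via (58.905,11.955): [(0, 0) (55.7267, 0) (78.5904, 86) (0, 86)]  |A|=5775.6335
3. ⊥bis P7·P1 via (28.615,11.55): [(30.6389, 0) (55.7267, 0) (78.5904, 86) (15.5693, 86)]  |A|=3788.6831
4. ⊥bis P7·P2 via (56.23,41.75): [(21.4042, 52.7012) (30.6389, 0) (55.7267, 0) (66.0087, 38.675)]  |A|=1595.7283
5. ⊥bis P7·P3 via (33.625,31.335): [(48.5148, 44.1761) (26.2609, 24.9842) (30.6389, 0) (55.7267, 0) (66.0087, 38.675)]  |A|=1240.7172
6. ⊥bis P7·P4 via (47.13,25.87): [(26.3253, 24.6172) (30.6389, 0) (55.7267, 0) (62.8562, 26.817)]  |A|=790.7781
7. ⊥bis P7·P5 via (62.12,29.79): [(26.3253, 24.6172) (30.6389, 0) (55.7267, 0) (62.8562, 26.817)]  |A|=790.7781
8. ⊥bis P7·P6 via (41.205,15.875): [(42.63, 25.599) (38.8786, 0) (55.7267, 0) (62.8562, 26.817)]  |A|=482.508
9. ⊥bis P7·P8 via (62.76,26.43): [(62.4796, 26.7943) (42.63, 25.599) (38.8786, 0) (55.7267, 0) (62.755, 26.4365)]  |A|=482.4375
10. ⊥bis P7·P9 via (42.545,36.64): [(62.4796, 26.7943) (42.63, 25.599) (38.8786, 0) (55.7267, 0) (62.755, 26.4365)]  |A|=482.4375
11. canonical 5-gon: [(62.4796, 26.7943) (42.63, 25.599) (38.8786, 0) (55.7267, 0) (62.755, 26.4365)]
12. shoelace: 482.4375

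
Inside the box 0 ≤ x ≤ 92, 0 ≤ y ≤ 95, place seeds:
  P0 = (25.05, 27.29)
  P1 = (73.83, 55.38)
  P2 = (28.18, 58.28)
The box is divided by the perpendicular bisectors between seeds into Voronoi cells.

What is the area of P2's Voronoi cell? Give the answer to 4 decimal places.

1. box [0,92]×[0,95]: [(0, 0) (92, 0) (92, 95) (0, 95)]
2. ⊥bis P2·P0 via (26.615,42.785): [(0, 45.4731) (92, 36.1811) (92, 95) (0, 95)]  |A|=4983.906
3. ⊥bis P2·P1 via (51.005,56.83): [(0, 45.4731) (49.963, 40.4268) (53.4298, 95) (0, 95)]  |A|=2695.1715
4. canonical 4-gon: [(0, 45.4731) (49.963, 40.4268) (53.4298, 95) (0, 95)]
5. shoelace: 2695.1715

Area of P2's cell: 2695.1715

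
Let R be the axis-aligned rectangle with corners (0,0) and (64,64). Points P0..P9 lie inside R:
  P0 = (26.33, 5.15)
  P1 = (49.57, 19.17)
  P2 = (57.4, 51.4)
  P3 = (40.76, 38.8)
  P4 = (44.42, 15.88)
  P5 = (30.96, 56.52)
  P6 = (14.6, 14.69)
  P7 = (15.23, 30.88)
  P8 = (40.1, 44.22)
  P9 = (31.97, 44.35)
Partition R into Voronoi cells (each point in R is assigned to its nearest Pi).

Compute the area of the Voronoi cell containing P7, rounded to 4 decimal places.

Area of P7's cell: 701.2832

1. box [0,64]×[0,64]: [(0, 0) (64, 0) (64, 64) (0, 64)]
2. ⊥bis P7·P0 via (20.78,18.015): [(0, 9.0504) (64, 36.6602) (64, 64) (0, 64)]  |A|=2633.2581
3. ⊥bis P7·P1 via (32.4,25.025): [(0, 9.0504) (31.6015, 22.6834) (45.6905, 64) (0, 64)]  |A|=1812.1329
4. ⊥bis P7·P2 via (36.315,41.14): [(0, 9.0504) (31.6015, 22.6834) (37.2441, 39.2306) (25.1913, 64) (0, 64)]  |A|=1558.2555
5. ⊥bis P7·P3 via (27.995,34.84): [(0, 9.0504) (31.6015, 22.6834) (31.6878, 22.9364) (18.9489, 64) (0, 64)]  |A|=1263.0784
6. ⊥bis P7·P4 via (29.825,23.38): [(0, 9.0504) (28.8591, 21.5003) (30.9007, 25.4734) (18.9489, 64) (0, 64)]  |A|=1258.6293
7. ⊥bis P7·P5 via (23.095,43.7): [(0, 57.8687) (0, 9.0504) (28.8591, 21.5003) (30.9007, 25.4734) (25.7521, 42.0699)]  |A|=971.9059
8. ⊥bis P7·P6 via (14.915,22.785): [(0, 57.8687) (0, 23.3654) (29.2329, 22.2278) (30.9007, 25.4734) (25.7521, 42.0699)]  |A|=754.5016
9. ⊥bis P7·P8 via (27.665,37.55): [(24.9897, 42.5376) (0, 57.8687) (0, 23.3654) (29.2329, 22.2278) (30.9007, 25.4734) (26.4538, 39.8081)]  |A|=753.8035
10. ⊥bis P7·P9 via (23.6,37.615): [(14.4224, 49.0206) (0, 57.8687) (0, 23.3654) (29.2329, 22.2278) (30.9007, 25.4734) (29.3515, 30.4672)]  |A|=701.2832
11. canonical 6-gon: [(14.4224, 49.0206) (0, 57.8687) (0, 23.3654) (29.2329, 22.2278) (30.9007, 25.4734) (29.3515, 30.4672)]
12. shoelace: 701.2832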